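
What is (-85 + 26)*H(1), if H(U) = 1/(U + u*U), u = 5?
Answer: -59/6 ≈ -9.8333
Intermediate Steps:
H(U) = 1/(6*U) (H(U) = 1/(U + 5*U) = 1/(6*U))
(-85 + 26)*H(1) = (-85 + 26)*((1/6)/1) = -59/6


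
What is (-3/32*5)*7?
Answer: -105/32 ≈ -3.2813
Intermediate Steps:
(-3/32*5)*7 = (-3*1/32*5)*7 = -3/32*5*7 = -15/32*7 = -105/32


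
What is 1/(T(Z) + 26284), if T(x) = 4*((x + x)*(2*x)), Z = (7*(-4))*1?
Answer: 1/38828 ≈ 2.5755e-5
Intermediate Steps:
Z = -28 (Z = -28*1 = -28)
T(x) = 16*x² (T(x) = 4*((2*x)*(2*x)) = 4*(4*x²) = 16*x²)
1/(T(Z) + 26284) = 1/(16*(-28)² + 26284) = 1/(16*784 + 26284) = 1/(12544 + 26284) = 1/38828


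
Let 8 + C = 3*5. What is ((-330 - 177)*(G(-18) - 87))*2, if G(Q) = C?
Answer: 81120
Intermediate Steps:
C = 7 (C = -8 + 3*5 = -8 + 15 = 7)
G(Q) = 7
((-330 - 177)*(G(-18) - 87))*2 = ((-330 - 177)*(7 - 87))*2 = -507*(-80)*2 = 40560*2 = 81120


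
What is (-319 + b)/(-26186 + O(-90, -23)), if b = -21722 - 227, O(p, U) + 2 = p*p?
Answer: 293/238 ≈ 1.2311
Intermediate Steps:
O(p, U) = -2 + p² (O(p, U) = -2 + p*p = -2 + p²)
b = -21949
(-319 + b)/(-26186 + O(-90, -23)) = (-319 - 21949)/(-26186 + (-2 + (-90)²)) = -22268/(-26186 + (-2 + 8100)) = -22268/(-26186 + 8098) = -22268/(-18088) = -22268*(-1/18088) = 293/238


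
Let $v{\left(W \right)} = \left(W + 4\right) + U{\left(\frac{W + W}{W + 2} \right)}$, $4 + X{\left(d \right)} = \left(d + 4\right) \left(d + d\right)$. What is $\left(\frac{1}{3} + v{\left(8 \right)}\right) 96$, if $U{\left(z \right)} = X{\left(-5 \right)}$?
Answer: $1760$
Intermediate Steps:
$X{\left(d \right)} = -4 + 2 d \left(4 + d\right)$ ($X{\left(d \right)} = -4 + \left(d + 4\right) \left(d + d\right) = -4 + \left(4 + d\right) 2 d = -4 + 2 d \left(4 + d\right)$)
$U{\left(z \right)} = 6$ ($U{\left(z \right)} = -4 + 2 \left(-5\right)^{2} + 8 \left(-5\right) = -4 + 2 \cdot 25 - 40 = -4 + 50 - 40 = 6$)
$v{\left(W \right)} = 10 + W$ ($v{\left(W \right)} = \left(W + 4\right) + 6 = \left(4 + W\right) + 6 = 10 + W$)
$\left(\frac{1}{3} + v{\left(8 \right)}\right) 96 = \left(\frac{1}{3} + \left(10 + 8\right)\right) 96 = \left(\frac{1}{3} + 18\right) 96 = \frac{55}{3} \cdot 96 = 1760$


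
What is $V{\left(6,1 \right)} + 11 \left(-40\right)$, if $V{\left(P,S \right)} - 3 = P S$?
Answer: $-431$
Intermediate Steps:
$V{\left(P,S \right)} = 3 + P S$
$V{\left(6,1 \right)} + 11 \left(-40\right) = \left(3 + 6 \cdot 1\right) + 11 \left(-40\right) = \left(3 + 6\right) - 440 = 9 - 440 = -431$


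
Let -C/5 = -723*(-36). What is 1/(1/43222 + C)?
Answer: -43222/5624911079 ≈ -7.6840e-6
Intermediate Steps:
C = -130140 (C = -(-3615)*(-36) = -5*26028 = -130140)
1/(1/43222 + C) = 1/(1/43222 - 130140) = 1/(-5624911079/43222) = -43222/5624911079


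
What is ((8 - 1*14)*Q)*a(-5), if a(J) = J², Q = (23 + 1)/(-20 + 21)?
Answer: -3600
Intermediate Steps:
Q = 24 (Q = 24/1 = 24*1 = 24)
((8 - 1*14)*Q)*a(-5) = ((8 - 1*14)*24)*(-5)² = ((8 - 14)*24)*25 = -6*24*25 = -144*25 = -3600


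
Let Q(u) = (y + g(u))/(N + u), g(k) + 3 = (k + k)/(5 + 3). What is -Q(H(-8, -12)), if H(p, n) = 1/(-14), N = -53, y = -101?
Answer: -5825/2972 ≈ -1.9600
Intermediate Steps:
g(k) = -3 + k/4 (g(k) = -3 + (k + k)/(5 + 3) = -3 + (2*k)/8 = -3 + (2*k)*(⅛) = -3 + k/4)
H(p, n) = -1/14
Q(u) = (-104 + u/4)/(-53 + u) (Q(u) = (-101 + (-3 + u/4))/(-53 + u) = (-104 + u/4)/(-53 + u))
-Q(H(-8, -12)) = -(-416 - 1/14)/(4*(-53 - 1/14)) = -(-5825)/(4*(-743/14)*14) = -(-14)*(-5825)/(4*743*14) = -1*5825/2972 = -5825/2972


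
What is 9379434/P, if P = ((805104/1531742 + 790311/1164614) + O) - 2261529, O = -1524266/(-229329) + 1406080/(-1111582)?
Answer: -1066313114492675774118285984444/257104107652750634491942055539 ≈ -4.1474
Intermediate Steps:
O = 685945864246/127458994239 (O = -1524266*(-1/229329) + 1406080*(-1/1111582) = 1524266/229329 - 703040/555791 = 685945864246/127458994239 ≈ 5.3817)
P = -257104107652750634491942055539/113686296475104550457766 (P = ((805104/1531742 + 790311/1164614) + 685945864246/127458994239) - 2261529 = ((805104*(1/1531742) + 790311*(1/1164614)) + 685945864246/127458994239) - 2261529 = ((402552/765871 + 790311/1164614) + 685945864246/127458994239) - 2261529 = (1074093970809/891944088794 + 685945864246/127458994239) - 2261529 = 748728296084400259028675/113686296475104550457766 - 2261529 = -257104107652750634491942055539/113686296475104550457766 ≈ -2.2615e+6)
9379434/P = 9379434/(-257104107652750634491942055539/113686296475104550457766) = 9379434*(-113686296475104550457766/257104107652750634491942055539) = -1066313114492675774118285984444/257104107652750634491942055539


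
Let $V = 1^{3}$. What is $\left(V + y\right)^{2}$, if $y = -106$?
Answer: $11025$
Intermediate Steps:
$V = 1$
$\left(V + y\right)^{2} = \left(1 - 106\right)^{2} = \left(-105\right)^{2} = 11025$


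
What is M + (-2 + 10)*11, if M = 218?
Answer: 306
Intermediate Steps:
M + (-2 + 10)*11 = 218 + (-2 + 10)*11 = 218 + 8*11 = 218 + 88 = 306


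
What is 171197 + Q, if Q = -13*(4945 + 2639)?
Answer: 72605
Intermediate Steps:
Q = -98592 (Q = -13*7584 = -98592)
171197 + Q = 171197 - 98592 = 72605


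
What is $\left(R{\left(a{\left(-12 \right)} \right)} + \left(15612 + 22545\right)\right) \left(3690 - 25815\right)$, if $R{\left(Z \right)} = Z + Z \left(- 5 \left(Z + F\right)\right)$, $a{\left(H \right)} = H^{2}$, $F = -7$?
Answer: $1335000375$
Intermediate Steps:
$R{\left(Z \right)} = Z + Z \left(35 - 5 Z\right)$ ($R{\left(Z \right)} = Z + Z \left(- 5 \left(Z - 7\right)\right) = Z + Z \left(- 5 \left(-7 + Z\right)\right) = Z + Z \left(35 - 5 Z\right)$)
$\left(R{\left(a{\left(-12 \right)} \right)} + \left(15612 + 22545\right)\right) \left(3690 - 25815\right) = \left(\left(-12\right)^{2} \left(36 - 5 \left(-12\right)^{2}\right) + \left(15612 + 22545\right)\right) \left(3690 - 25815\right) = \left(144 \left(36 - 720\right) + 38157\right) \left(-22125\right) = \left(144 \left(-684\right) + 38157\right) \left(-22125\right) = \left(-98496 + 38157\right) \left(-22125\right) = \left(-60339\right) \left(-22125\right) = 1335000375$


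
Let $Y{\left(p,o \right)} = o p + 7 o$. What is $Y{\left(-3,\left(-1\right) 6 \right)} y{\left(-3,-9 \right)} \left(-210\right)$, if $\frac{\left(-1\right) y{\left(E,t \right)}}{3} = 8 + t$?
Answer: $15120$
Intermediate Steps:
$Y{\left(p,o \right)} = 7 o + o p$
$y{\left(E,t \right)} = -24 - 3 t$ ($y{\left(E,t \right)} = - 3 \left(8 + t\right) = -24 - 3 t$)
$Y{\left(-3,\left(-1\right) 6 \right)} y{\left(-3,-9 \right)} \left(-210\right) = \left(-1\right) 6 \left(7 - 3\right) \left(-24 - -27\right) \left(-210\right) = \left(-6\right) 4 \left(-24 + 27\right) \left(-210\right) = \left(-24\right) 3 \left(-210\right) = \left(-72\right) \left(-210\right) = 15120$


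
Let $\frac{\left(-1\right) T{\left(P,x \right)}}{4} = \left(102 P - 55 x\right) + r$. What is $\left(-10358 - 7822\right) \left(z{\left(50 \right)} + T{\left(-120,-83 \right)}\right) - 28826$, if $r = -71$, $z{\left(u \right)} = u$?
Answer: $-564226946$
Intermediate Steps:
$T{\left(P,x \right)} = 284 - 408 P + 220 x$ ($T{\left(P,x \right)} = - 4 \left(\left(102 P - 55 x\right) - 71\right) = - 4 \left(\left(- 55 x + 102 P\right) - 71\right) = - 4 \left(-71 - 55 x + 102 P\right) = 284 - 408 P + 220 x$)
$\left(-10358 - 7822\right) \left(z{\left(50 \right)} + T{\left(-120,-83 \right)}\right) - 28826 = \left(-10358 - 7822\right) \left(50 + \left(284 - -48960 + 220 \left(-83\right)\right)\right) - 28826 = - 18180 \left(50 + \left(284 + 48960 - 18260\right)\right) - 28826 = - 18180 \left(50 + 30984\right) - 28826 = \left(-18180\right) 31034 - 28826 = -564198120 - 28826 = -564226946$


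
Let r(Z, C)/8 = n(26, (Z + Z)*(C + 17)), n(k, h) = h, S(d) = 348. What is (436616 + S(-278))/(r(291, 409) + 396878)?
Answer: 19862/108197 ≈ 0.18357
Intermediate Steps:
r(Z, C) = 16*Z*(17 + C) (r(Z, C) = 8*((Z + Z)*(C + 17)) = 8*((2*Z)*(17 + C)) = 8*(2*Z*(17 + C)) = 16*Z*(17 + C))
(436616 + S(-278))/(r(291, 409) + 396878) = (436616 + 348)/(16*291*(17 + 409) + 396878) = 436964/(16*291*426 + 396878) = 436964/(1983456 + 396878) = 436964/2380334 = 436964*(1/2380334) = 19862/108197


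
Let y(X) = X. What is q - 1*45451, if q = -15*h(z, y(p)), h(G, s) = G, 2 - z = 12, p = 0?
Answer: -45301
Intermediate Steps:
z = -10 (z = 2 - 1*12 = 2 - 12 = -10)
q = 150 (q = -15*(-10) = 150)
q - 1*45451 = 150 - 1*45451 = 150 - 45451 = -45301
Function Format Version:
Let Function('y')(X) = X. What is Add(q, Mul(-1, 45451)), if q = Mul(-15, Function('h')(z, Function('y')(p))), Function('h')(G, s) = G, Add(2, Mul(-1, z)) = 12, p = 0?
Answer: -45301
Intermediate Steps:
z = -10 (z = Add(2, Mul(-1, 12)) = Add(2, -12) = -10)
q = 150 (q = Mul(-15, -10) = 150)
Add(q, Mul(-1, 45451)) = Add(150, Mul(-1, 45451)) = Add(150, -45451) = -45301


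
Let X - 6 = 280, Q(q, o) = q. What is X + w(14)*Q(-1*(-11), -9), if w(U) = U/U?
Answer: 297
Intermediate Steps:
X = 286 (X = 6 + 280 = 286)
w(U) = 1
X + w(14)*Q(-1*(-11), -9) = 286 + 1*(-1*(-11)) = 286 + 1*11 = 286 + 11 = 297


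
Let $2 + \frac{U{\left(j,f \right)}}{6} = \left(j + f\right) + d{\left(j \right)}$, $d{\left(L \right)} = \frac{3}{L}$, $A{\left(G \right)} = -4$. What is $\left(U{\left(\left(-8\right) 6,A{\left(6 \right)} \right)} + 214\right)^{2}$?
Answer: $\frac{779689}{64} \approx 12183.0$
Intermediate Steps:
$U{\left(j,f \right)} = -12 + 6 f + 6 j + \frac{18}{j}$ ($U{\left(j,f \right)} = -12 + 6 \left(\left(j + f\right) + \frac{3}{j}\right) = -12 + 6 \left(\left(f + j\right) + \frac{3}{j}\right) = -12 + 6 \left(f + j + \frac{3}{j}\right) = -12 + \left(6 f + 6 j + \frac{18}{j}\right) = -12 + 6 f + 6 j + \frac{18}{j}$)
$\left(U{\left(\left(-8\right) 6,A{\left(6 \right)} \right)} + 214\right)^{2} = \left(\frac{6 \left(3 + \left(-8\right) 6 \left(-2 - 4 - 48\right)\right)}{\left(-8\right) 6} + 214\right)^{2} = \left(\frac{6 \left(3 - 48 \left(-2 - 4 - 48\right)\right)}{-48} + 214\right)^{2} = \left(6 \left(- \frac{1}{48}\right) \left(3 - -2592\right) + 214\right)^{2} = \left(6 \left(- \frac{1}{48}\right) \left(3 + 2592\right) + 214\right)^{2} = \left(6 \left(- \frac{1}{48}\right) 2595 + 214\right)^{2} = \left(- \frac{2595}{8} + 214\right)^{2} = \left(- \frac{883}{8}\right)^{2} = \frac{779689}{64}$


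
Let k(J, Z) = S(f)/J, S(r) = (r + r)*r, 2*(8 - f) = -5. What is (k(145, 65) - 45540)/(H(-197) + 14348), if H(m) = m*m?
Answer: -4402053/5138510 ≈ -0.85668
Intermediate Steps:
f = 21/2 (f = 8 - ½*(-5) = 8 + 5/2 = 21/2 ≈ 10.500)
S(r) = 2*r² (S(r) = (2*r)*r = 2*r²)
H(m) = m²
k(J, Z) = 441/(2*J) (k(J, Z) = (2*(21/2)²)/J = (2*(441/4))/J = 441/(2*J))
(k(145, 65) - 45540)/(H(-197) + 14348) = ((441/2)/145 - 45540)/((-197)² + 14348) = ((441/2)*(1/145) - 45540)/(38809 + 14348) = (441/290 - 45540)/53157 = -13206159/290*1/53157 = -4402053/5138510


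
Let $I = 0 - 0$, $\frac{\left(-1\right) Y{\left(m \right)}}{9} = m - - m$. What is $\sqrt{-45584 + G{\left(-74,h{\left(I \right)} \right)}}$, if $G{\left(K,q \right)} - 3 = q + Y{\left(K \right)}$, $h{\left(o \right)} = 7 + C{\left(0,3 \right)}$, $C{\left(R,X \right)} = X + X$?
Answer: $2 i \sqrt{11059} \approx 210.32 i$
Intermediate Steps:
$C{\left(R,X \right)} = 2 X$
$Y{\left(m \right)} = - 18 m$ ($Y{\left(m \right)} = - 9 \left(m - - m\right) = - 9 \left(m + m\right) = - 9 \cdot 2 m = - 18 m$)
$I = 0$ ($I = 0 + 0 = 0$)
$h{\left(o \right)} = 13$ ($h{\left(o \right)} = 7 + 2 \cdot 3 = 7 + 6 = 13$)
$G{\left(K,q \right)} = 3 + q - 18 K$ ($G{\left(K,q \right)} = 3 - \left(- q + 18 K\right) = 3 + q - 18 K$)
$\sqrt{-45584 + G{\left(-74,h{\left(I \right)} \right)}} = \sqrt{-45584 + \left(3 + 13 - -1332\right)} = \sqrt{-45584 + \left(3 + 13 + 1332\right)} = \sqrt{-45584 + 1348} = \sqrt{-44236} = 2 i \sqrt{11059}$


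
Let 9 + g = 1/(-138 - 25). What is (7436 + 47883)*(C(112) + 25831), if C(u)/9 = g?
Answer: 232187174879/163 ≈ 1.4245e+9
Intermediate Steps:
g = -1468/163 (g = -9 + 1/(-138 - 25) = -9 + 1/(-163) = -9 - 1/163 = -1468/163 ≈ -9.0061)
C(u) = -13212/163 (C(u) = 9*(-1468/163) = -13212/163)
(7436 + 47883)*(C(112) + 25831) = (7436 + 47883)*(-13212/163 + 25831) = 55319*(4197241/163) = 232187174879/163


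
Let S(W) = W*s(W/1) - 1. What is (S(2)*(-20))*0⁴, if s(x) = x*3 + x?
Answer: 0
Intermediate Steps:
s(x) = 4*x (s(x) = 3*x + x = 4*x)
S(W) = -1 + 4*W² (S(W) = W*(4*(W/1)) - 1 = W*(4*(W*1)) - 1 = W*(4*W) - 1 = 4*W² - 1 = -1 + 4*W²)
(S(2)*(-20))*0⁴ = ((-1 + 4*2²)*(-20))*0⁴ = ((-1 + 4*4)*(-20))*0 = ((-1 + 16)*(-20))*0 = (15*(-20))*0 = -300*0 = 0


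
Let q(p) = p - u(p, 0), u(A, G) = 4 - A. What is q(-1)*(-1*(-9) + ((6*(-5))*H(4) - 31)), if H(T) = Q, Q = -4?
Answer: -588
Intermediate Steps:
H(T) = -4
q(p) = -4 + 2*p (q(p) = p - (4 - p) = p + (-4 + p) = -4 + 2*p)
q(-1)*(-1*(-9) + ((6*(-5))*H(4) - 31)) = (-4 + 2*(-1))*(-1*(-9) + ((6*(-5))*(-4) - 31)) = (-4 - 2)*(9 + (-30*(-4) - 31)) = -6*(9 + (120 - 31)) = -6*(9 + 89) = -6*98 = -588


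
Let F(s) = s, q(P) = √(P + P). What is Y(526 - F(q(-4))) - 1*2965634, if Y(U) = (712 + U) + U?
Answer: -2963870 - 4*I*√2 ≈ -2.9639e+6 - 5.6569*I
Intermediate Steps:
q(P) = √2*√P (q(P) = √(2*P) = √2*√P)
Y(U) = 712 + 2*U
Y(526 - F(q(-4))) - 1*2965634 = (712 + 2*(526 - √2*√(-4))) - 1*2965634 = (712 + 2*(526 - √2*2*I)) - 2965634 = (712 + 2*(526 - 2*I*√2)) - 2965634 = (712 + (1052 - 4*I*√2)) - 2965634 = (1764 - 4*I*√2) - 2965634 = -2963870 - 4*I*√2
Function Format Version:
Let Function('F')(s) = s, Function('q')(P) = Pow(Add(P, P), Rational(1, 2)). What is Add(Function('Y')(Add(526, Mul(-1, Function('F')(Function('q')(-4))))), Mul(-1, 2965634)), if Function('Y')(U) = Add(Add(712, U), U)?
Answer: Add(-2963870, Mul(-4, I, Pow(2, Rational(1, 2)))) ≈ Add(-2.9639e+6, Mul(-5.6569, I))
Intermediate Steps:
Function('q')(P) = Mul(Pow(2, Rational(1, 2)), Pow(P, Rational(1, 2))) (Function('q')(P) = Pow(Mul(2, P), Rational(1, 2)) = Mul(Pow(2, Rational(1, 2)), Pow(P, Rational(1, 2))))
Function('Y')(U) = Add(712, Mul(2, U))
Add(Function('Y')(Add(526, Mul(-1, Function('F')(Function('q')(-4))))), Mul(-1, 2965634)) = Add(Add(712, Mul(2, Add(526, Mul(-1, Mul(Pow(2, Rational(1, 2)), Pow(-4, Rational(1, 2))))))), Mul(-1, 2965634)) = Add(Add(712, Mul(2, Add(526, Mul(-1, Mul(Pow(2, Rational(1, 2)), Mul(2, I)))))), -2965634) = Add(Add(712, Mul(2, Add(526, Mul(-1, Mul(2, I, Pow(2, Rational(1, 2))))))), -2965634) = Add(Add(712, Mul(2, Add(526, Mul(-2, I, Pow(2, Rational(1, 2)))))), -2965634) = Add(Add(712, Add(1052, Mul(-4, I, Pow(2, Rational(1, 2))))), -2965634) = Add(Add(1764, Mul(-4, I, Pow(2, Rational(1, 2)))), -2965634) = Add(-2963870, Mul(-4, I, Pow(2, Rational(1, 2))))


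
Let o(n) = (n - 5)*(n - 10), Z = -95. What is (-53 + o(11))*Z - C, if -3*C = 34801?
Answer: 48196/3 ≈ 16065.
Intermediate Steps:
C = -34801/3 (C = -⅓*34801 = -34801/3 ≈ -11600.)
o(n) = (-10 + n)*(-5 + n) (o(n) = (-5 + n)*(-10 + n) = (-10 + n)*(-5 + n))
(-53 + o(11))*Z - C = (-53 + (50 + 11² - 15*11))*(-95) - 1*(-34801/3) = (-53 + (50 + 121 - 165))*(-95) + 34801/3 = (-53 + 6)*(-95) + 34801/3 = -47*(-95) + 34801/3 = 4465 + 34801/3 = 48196/3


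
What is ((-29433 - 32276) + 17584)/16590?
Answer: -8825/3318 ≈ -2.6597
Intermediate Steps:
((-29433 - 32276) + 17584)/16590 = (-61709 + 17584)*(1/16590) = -44125*1/16590 = -8825/3318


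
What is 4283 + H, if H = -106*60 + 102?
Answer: -1975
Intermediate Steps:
H = -6258 (H = -6360 + 102 = -6258)
4283 + H = 4283 - 6258 = -1975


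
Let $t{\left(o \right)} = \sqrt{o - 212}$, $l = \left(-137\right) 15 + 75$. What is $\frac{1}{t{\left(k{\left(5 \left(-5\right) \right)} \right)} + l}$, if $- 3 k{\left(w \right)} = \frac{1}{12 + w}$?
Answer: $- \frac{77220}{152903867} - \frac{i \sqrt{322413}}{152903867} \approx -0.00050502 - 3.7135 \cdot 10^{-6} i$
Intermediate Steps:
$l = -1980$ ($l = -2055 + 75 = -1980$)
$k{\left(w \right)} = - \frac{1}{3 \left(12 + w\right)}$
$t{\left(o \right)} = \sqrt{-212 + o}$
$\frac{1}{t{\left(k{\left(5 \left(-5\right) \right)} \right)} + l} = \frac{1}{\sqrt{-212 - \frac{1}{36 + 3 \cdot 5 \left(-5\right)}} - 1980} = \frac{1}{\sqrt{-212 - \frac{1}{36 + 3 \left(-25\right)}} - 1980} = \frac{1}{\sqrt{-212 - \frac{1}{36 - 75}} - 1980} = \frac{1}{\sqrt{-212 - \frac{1}{-39}} - 1980} = \frac{1}{\sqrt{-212 - - \frac{1}{39}} - 1980} = \frac{1}{\sqrt{-212 + \frac{1}{39}} - 1980} = \frac{1}{\sqrt{- \frac{8267}{39}} - 1980} = \frac{1}{\frac{i \sqrt{322413}}{39} - 1980} = \frac{1}{-1980 + \frac{i \sqrt{322413}}{39}}$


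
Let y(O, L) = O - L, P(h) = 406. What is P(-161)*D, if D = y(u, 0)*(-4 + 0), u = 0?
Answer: 0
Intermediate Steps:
D = 0 (D = (0 - 1*0)*(-4 + 0) = (0 + 0)*(-4) = 0*(-4) = 0)
P(-161)*D = 406*0 = 0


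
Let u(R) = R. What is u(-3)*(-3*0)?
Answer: 0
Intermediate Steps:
u(-3)*(-3*0) = -(-9)*0 = -3*0 = 0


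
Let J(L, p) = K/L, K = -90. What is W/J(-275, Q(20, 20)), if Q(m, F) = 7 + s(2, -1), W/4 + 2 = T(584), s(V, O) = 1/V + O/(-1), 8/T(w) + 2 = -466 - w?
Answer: -19360/789 ≈ -24.537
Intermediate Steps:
T(w) = 8/(-468 - w) (T(w) = 8/(-2 + (-466 - w)) = 8/(-468 - w))
s(V, O) = 1/V - O (s(V, O) = 1/V + O*(-1) = 1/V - O)
W = -2112/263 (W = -8 + 4*(-8/(468 + 584)) = -8 + 4*(-8/1052) = -8 + 4*(-8*1/1052) = -8 + 4*(-2/263) = -8 - 8/263 = -2112/263 ≈ -8.0304)
Q(m, F) = 17/2 (Q(m, F) = 7 + (1/2 - 1*(-1)) = 7 + (1/2 + 1) = 7 + 3/2 = 17/2)
J(L, p) = -90/L
W/J(-275, Q(20, 20)) = -2112/(263*((-90/(-275)))) = -2112/(263*((-90*(-1/275)))) = -2112/(263*18/55) = -2112/263*55/18 = -19360/789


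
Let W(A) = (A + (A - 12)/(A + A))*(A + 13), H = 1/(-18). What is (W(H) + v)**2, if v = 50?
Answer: 13866004516/6561 ≈ 2.1134e+6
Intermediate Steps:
H = -1/18 ≈ -0.055556
W(A) = (13 + A)*(A + (-12 + A)/(2*A)) (W(A) = (A + (-12 + A)/((2*A)))*(13 + A) = (A + (-12 + A)*(1/(2*A)))*(13 + A) = (A + (-12 + A)/(2*A))*(13 + A) = (13 + A)*(A + (-12 + A)/(2*A)))
(W(H) + v)**2 = ((1/2 + (-1/18)**2 - 78/(-1/18) + (27/2)*(-1/18)) + 50)**2 = ((1/2 + 1/324 - 78*(-18) - 3/4) + 50)**2 = ((1/2 + 1/324 + 1404 - 3/4) + 50)**2 = (113704/81 + 50)**2 = (117754/81)**2 = 13866004516/6561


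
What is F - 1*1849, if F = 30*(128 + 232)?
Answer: 8951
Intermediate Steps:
F = 10800 (F = 30*360 = 10800)
F - 1*1849 = 10800 - 1*1849 = 10800 - 1849 = 8951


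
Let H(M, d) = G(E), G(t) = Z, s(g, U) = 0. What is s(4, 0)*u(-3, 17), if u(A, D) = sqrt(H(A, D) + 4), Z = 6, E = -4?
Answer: 0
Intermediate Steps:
G(t) = 6
H(M, d) = 6
u(A, D) = sqrt(10) (u(A, D) = sqrt(6 + 4) = sqrt(10))
s(4, 0)*u(-3, 17) = 0*sqrt(10) = 0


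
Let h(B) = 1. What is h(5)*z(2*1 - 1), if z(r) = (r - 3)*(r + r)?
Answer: -4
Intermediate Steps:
z(r) = 2*r*(-3 + r) (z(r) = (-3 + r)*(2*r) = 2*r*(-3 + r))
h(5)*z(2*1 - 1) = 1*(2*(2*1 - 1)*(-3 + (2*1 - 1))) = 1*(2*(2 - 1)*(-3 + (2 - 1))) = 1*(2*1*(-3 + 1)) = 1*(2*1*(-2)) = 1*(-4) = -4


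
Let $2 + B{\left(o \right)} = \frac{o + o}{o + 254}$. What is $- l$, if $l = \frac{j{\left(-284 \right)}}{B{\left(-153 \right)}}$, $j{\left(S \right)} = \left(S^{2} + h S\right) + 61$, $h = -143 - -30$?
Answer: $\frac{11393709}{508} \approx 22429.0$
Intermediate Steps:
$h = -113$ ($h = -143 + 30 = -113$)
$j{\left(S \right)} = 61 + S^{2} - 113 S$ ($j{\left(S \right)} = \left(S^{2} - 113 S\right) + 61 = 61 + S^{2} - 113 S$)
$B{\left(o \right)} = -2 + \frac{2 o}{254 + o}$ ($B{\left(o \right)} = -2 + \frac{o + o}{o + 254} = -2 + \frac{2 o}{254 + o}$)
$l = - \frac{11393709}{508}$ ($l = \frac{61 + \left(-284\right)^{2} - -32092}{\left(-508\right) \frac{1}{254 - 153}} = \frac{61 + 80656 + 32092}{\left(-508\right) \frac{1}{101}} = \frac{112809}{\left(-508\right) \frac{1}{101}} = \frac{112809}{- \frac{508}{101}} = 112809 \left(- \frac{101}{508}\right) = - \frac{11393709}{508} \approx -22429.0$)
$- l = \left(-1\right) \left(- \frac{11393709}{508}\right) = \frac{11393709}{508}$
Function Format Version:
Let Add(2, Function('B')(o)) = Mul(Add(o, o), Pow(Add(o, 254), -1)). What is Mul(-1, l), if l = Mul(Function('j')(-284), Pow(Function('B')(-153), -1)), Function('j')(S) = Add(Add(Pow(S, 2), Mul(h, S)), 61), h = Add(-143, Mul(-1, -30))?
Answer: Rational(11393709, 508) ≈ 22429.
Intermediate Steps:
h = -113 (h = Add(-143, 30) = -113)
Function('j')(S) = Add(61, Pow(S, 2), Mul(-113, S)) (Function('j')(S) = Add(Add(Pow(S, 2), Mul(-113, S)), 61) = Add(61, Pow(S, 2), Mul(-113, S)))
Function('B')(o) = Add(-2, Mul(2, o, Pow(Add(254, o), -1))) (Function('B')(o) = Add(-2, Mul(Add(o, o), Pow(Add(o, 254), -1))) = Add(-2, Mul(Mul(2, o), Pow(Add(254, o), -1))) = Add(-2, Mul(2, o, Pow(Add(254, o), -1))))
l = Rational(-11393709, 508) (l = Mul(Add(61, Pow(-284, 2), Mul(-113, -284)), Pow(Mul(-508, Pow(Add(254, -153), -1)), -1)) = Mul(Add(61, 80656, 32092), Pow(Mul(-508, Pow(101, -1)), -1)) = Mul(112809, Pow(Mul(-508, Rational(1, 101)), -1)) = Mul(112809, Pow(Rational(-508, 101), -1)) = Mul(112809, Rational(-101, 508)) = Rational(-11393709, 508) ≈ -22429.)
Mul(-1, l) = Mul(-1, Rational(-11393709, 508)) = Rational(11393709, 508)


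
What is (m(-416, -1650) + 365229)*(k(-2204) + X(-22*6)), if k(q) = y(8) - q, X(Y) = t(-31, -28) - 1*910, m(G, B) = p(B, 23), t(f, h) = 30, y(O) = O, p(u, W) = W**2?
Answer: 487189656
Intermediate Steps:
m(G, B) = 529 (m(G, B) = 23**2 = 529)
X(Y) = -880 (X(Y) = 30 - 1*910 = 30 - 910 = -880)
k(q) = 8 - q
(m(-416, -1650) + 365229)*(k(-2204) + X(-22*6)) = (529 + 365229)*((8 - 1*(-2204)) - 880) = 365758*((8 + 2204) - 880) = 365758*(2212 - 880) = 365758*1332 = 487189656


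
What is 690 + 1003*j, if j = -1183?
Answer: -1185859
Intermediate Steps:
690 + 1003*j = 690 + 1003*(-1183) = 690 - 1186549 = -1185859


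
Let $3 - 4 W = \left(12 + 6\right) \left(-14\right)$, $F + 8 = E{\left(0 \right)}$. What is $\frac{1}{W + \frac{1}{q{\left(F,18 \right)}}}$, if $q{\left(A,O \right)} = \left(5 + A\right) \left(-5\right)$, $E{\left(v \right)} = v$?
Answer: $\frac{60}{3829} \approx 0.01567$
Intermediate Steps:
$F = -8$ ($F = -8 + 0 = -8$)
$q{\left(A,O \right)} = -25 - 5 A$
$W = \frac{255}{4}$ ($W = \frac{3}{4} - \frac{\left(12 + 6\right) \left(-14\right)}{4} = \frac{3}{4} - \frac{18 \left(-14\right)}{4} = \frac{3}{4} - -63 = \frac{3}{4} + 63 = \frac{255}{4} \approx 63.75$)
$\frac{1}{W + \frac{1}{q{\left(F,18 \right)}}} = \frac{1}{\frac{255}{4} + \frac{1}{-25 - -40}} = \frac{1}{\frac{255}{4} + \frac{1}{-25 + 40}} = \frac{1}{\frac{255}{4} + \frac{1}{15}} = \frac{1}{\frac{3829}{60}} = \frac{60}{3829}$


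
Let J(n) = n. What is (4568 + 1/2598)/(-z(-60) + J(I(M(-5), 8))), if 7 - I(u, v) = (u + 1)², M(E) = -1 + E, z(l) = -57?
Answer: 11867665/101322 ≈ 117.13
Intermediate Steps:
I(u, v) = 7 - (1 + u)² (I(u, v) = 7 - (u + 1)² = 7 - (1 + u)²)
(4568 + 1/2598)/(-z(-60) + J(I(M(-5), 8))) = (4568 + 1/2598)/(-1*(-57) + (7 - (1 + (-1 - 5))²)) = (4568 + 1/2598)/(57 + (7 - (1 - 6)²)) = 11867665/(2598*(57 + (7 - 1*(-5)²))) = 11867665/(2598*(57 + (7 - 1*25))) = 11867665/(2598*(57 + (7 - 25))) = 11867665/(2598*(57 - 18)) = (11867665/2598)/39 = (11867665/2598)*(1/39) = 11867665/101322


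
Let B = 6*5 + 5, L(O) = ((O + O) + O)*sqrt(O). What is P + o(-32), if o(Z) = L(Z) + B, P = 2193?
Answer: 2228 - 384*I*sqrt(2) ≈ 2228.0 - 543.06*I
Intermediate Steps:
L(O) = 3*O**(3/2) (L(O) = (2*O + O)*sqrt(O) = (3*O)*sqrt(O) = 3*O**(3/2))
B = 35 (B = 30 + 5 = 35)
o(Z) = 35 + 3*Z**(3/2) (o(Z) = 3*Z**(3/2) + 35 = 35 + 3*Z**(3/2))
P + o(-32) = 2193 + (35 + 3*(-32)**(3/2)) = 2193 + (35 + 3*(-128*I*sqrt(2))) = 2193 + (35 - 384*I*sqrt(2)) = 2228 - 384*I*sqrt(2)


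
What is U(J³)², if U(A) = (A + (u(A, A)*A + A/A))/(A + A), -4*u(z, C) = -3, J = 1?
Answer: 121/64 ≈ 1.8906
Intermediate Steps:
u(z, C) = ¾ (u(z, C) = -¼*(-3) = ¾)
U(A) = (1 + 7*A/4)/(2*A) (U(A) = (A + (3*A/4 + A/A))/(A + A) = (A + (3*A/4 + 1))/((2*A)) = (A + (1 + 3*A/4))*(1/(2*A)) = (1 + 7*A/4)*(1/(2*A)) = (1 + 7*A/4)/(2*A))
U(J³)² = ((4 + 7*1³)/(8*(1³)))² = ((⅛)*(4 + 7*1)/1)² = ((⅛)*1*(4 + 7))² = ((⅛)*1*11)² = (11/8)² = 121/64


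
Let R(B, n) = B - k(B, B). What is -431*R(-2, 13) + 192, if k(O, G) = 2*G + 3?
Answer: 623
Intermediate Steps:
k(O, G) = 3 + 2*G
R(B, n) = -3 - B (R(B, n) = B - (3 + 2*B) = B + (-3 - 2*B) = -3 - B)
-431*R(-2, 13) + 192 = -431*(-3 - 1*(-2)) + 192 = -431*(-3 + 2) + 192 = -431*(-1) + 192 = 431 + 192 = 623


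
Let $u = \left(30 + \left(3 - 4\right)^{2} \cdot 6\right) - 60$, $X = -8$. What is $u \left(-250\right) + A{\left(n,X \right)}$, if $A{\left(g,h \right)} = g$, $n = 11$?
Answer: $6011$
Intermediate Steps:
$u = -24$ ($u = \left(30 + \left(-1\right)^{2} \cdot 6\right) - 60 = \left(30 + 1 \cdot 6\right) - 60 = \left(30 + 6\right) - 60 = 36 - 60 = -24$)
$u \left(-250\right) + A{\left(n,X \right)} = \left(-24\right) \left(-250\right) + 11 = 6000 + 11 = 6011$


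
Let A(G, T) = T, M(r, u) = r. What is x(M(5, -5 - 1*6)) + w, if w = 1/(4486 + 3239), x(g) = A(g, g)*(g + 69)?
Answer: 2858251/7725 ≈ 370.00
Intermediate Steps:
x(g) = g*(69 + g) (x(g) = g*(g + 69) = g*(69 + g))
w = 1/7725 ≈ 0.00012945
x(M(5, -5 - 1*6)) + w = 5*(69 + 5) + 1/7725 = 5*74 + 1/7725 = 370 + 1/7725 = 2858251/7725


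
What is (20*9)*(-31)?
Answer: -5580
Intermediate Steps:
(20*9)*(-31) = 180*(-31) = -5580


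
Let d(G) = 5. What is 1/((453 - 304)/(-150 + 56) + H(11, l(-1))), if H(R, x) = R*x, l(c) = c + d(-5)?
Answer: 94/3987 ≈ 0.023577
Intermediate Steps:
l(c) = 5 + c (l(c) = c + 5 = 5 + c)
1/((453 - 304)/(-150 + 56) + H(11, l(-1))) = 1/((453 - 304)/(-150 + 56) + 11*(5 - 1)) = 1/(149/(-94) + 11*4) = 1/(149*(-1/94) + 44) = 1/(-149/94 + 44) = 1/(3987/94) = 94/3987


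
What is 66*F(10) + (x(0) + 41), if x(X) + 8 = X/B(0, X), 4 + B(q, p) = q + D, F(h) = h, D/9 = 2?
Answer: 693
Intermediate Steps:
D = 18 (D = 9*2 = 18)
B(q, p) = 14 + q (B(q, p) = -4 + (q + 18) = -4 + (18 + q) = 14 + q)
x(X) = -8 + X/14 (x(X) = -8 + X/(14 + 0) = -8 + X/14)
66*F(10) + (x(0) + 41) = 66*10 + ((-8 + (1/14)*0) + 41) = 660 + ((-8 + 0) + 41) = 660 + (-8 + 41) = 660 + 33 = 693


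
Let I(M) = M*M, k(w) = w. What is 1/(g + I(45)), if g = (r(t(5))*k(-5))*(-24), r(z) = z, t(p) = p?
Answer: 1/2625 ≈ 0.00038095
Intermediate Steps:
I(M) = M²
g = 600 (g = (5*(-5))*(-24) = -25*(-24) = 600)
1/(g + I(45)) = 1/(600 + 45²) = 1/(600 + 2025) = 1/2625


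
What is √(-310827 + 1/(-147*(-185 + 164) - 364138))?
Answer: I*√40518731547616078/361051 ≈ 557.52*I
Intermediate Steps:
√(-310827 + 1/(-147*(-185 + 164) - 364138)) = √(-310827 + 1/(-147*(-21) - 364138)) = √(-310827 + 1/(3087 - 364138)) = √(-310827 + 1/(-361051)) = √(-310827 - 1/361051) = √(-112224399178/361051) = I*√40518731547616078/361051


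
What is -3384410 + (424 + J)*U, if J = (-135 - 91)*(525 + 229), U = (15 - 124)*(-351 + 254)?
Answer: -1800582950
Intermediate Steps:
U = 10573 (U = -109*(-97) = 10573)
J = -170404 (J = -226*754 = -170404)
-3384410 + (424 + J)*U = -3384410 + (424 - 170404)*10573 = -3384410 - 169980*10573 = -3384410 - 1797198540 = -1800582950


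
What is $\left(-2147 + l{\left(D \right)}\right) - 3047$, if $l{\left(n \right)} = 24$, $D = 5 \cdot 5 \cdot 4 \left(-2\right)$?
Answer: $-5170$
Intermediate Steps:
$D = -200$ ($D = 25 \cdot 4 \left(-2\right) = 100 \left(-2\right) = -200$)
$\left(-2147 + l{\left(D \right)}\right) - 3047 = \left(-2147 + 24\right) - 3047 = -2123 - 3047 = -5170$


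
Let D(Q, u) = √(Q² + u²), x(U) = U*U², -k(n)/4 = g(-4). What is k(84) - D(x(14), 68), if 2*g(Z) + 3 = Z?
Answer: 14 - 4*√470885 ≈ -2730.8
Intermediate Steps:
g(Z) = -3/2 + Z/2
k(n) = 14 (k(n) = -4*(-3/2 + (½)*(-4)) = -4*(-3/2 - 2) = -4*(-7/2) = 14)
x(U) = U³
k(84) - D(x(14), 68) = 14 - √((14³)² + 68²) = 14 - √(2744² + 4624) = 14 - √(7529536 + 4624) = 14 - √7534160 = 14 - 4*√470885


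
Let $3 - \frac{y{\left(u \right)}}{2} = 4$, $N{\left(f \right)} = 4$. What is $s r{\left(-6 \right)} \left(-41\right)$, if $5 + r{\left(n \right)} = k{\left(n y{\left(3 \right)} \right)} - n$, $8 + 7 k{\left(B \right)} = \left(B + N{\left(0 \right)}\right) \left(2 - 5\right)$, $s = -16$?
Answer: $-4592$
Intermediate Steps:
$y{\left(u \right)} = -2$ ($y{\left(u \right)} = 6 - 8 = -2$)
$k{\left(B \right)} = - \frac{20}{7} - \frac{3 B}{7}$ ($k{\left(B \right)} = - \frac{8}{7} + \frac{\left(B + 4\right) \left(2 - 5\right)}{7} = - \frac{8}{7} + \frac{\left(4 + B\right) \left(-3\right)}{7} = - \frac{8}{7} + \frac{-12 - 3 B}{7} = - \frac{8}{7} - \left(\frac{12}{7} + \frac{3 B}{7}\right) = - \frac{20}{7} - \frac{3 B}{7}$)
$r{\left(n \right)} = - \frac{55}{7} - \frac{n}{7}$ ($r{\left(n \right)} = -5 - \left(\frac{20}{7} + n + \frac{3}{7} n \left(-2\right)\right) = -5 - \left(\frac{20}{7} + n + \frac{3}{7} \left(-2\right) n\right) = -5 - \left(\frac{20}{7} + \frac{n}{7}\right) = - \frac{55}{7} - \frac{n}{7}$)
$s r{\left(-6 \right)} \left(-41\right) = - 16 \left(- \frac{55}{7} - - \frac{6}{7}\right) \left(-41\right) = - 16 \left(- \frac{55}{7} + \frac{6}{7}\right) \left(-41\right) = \left(-16\right) \left(-7\right) \left(-41\right) = 112 \left(-41\right) = -4592$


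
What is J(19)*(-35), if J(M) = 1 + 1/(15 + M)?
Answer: -1225/34 ≈ -36.029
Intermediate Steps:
J(19)*(-35) = ((16 + 19)/(15 + 19))*(-35) = (35/34)*(-35) = -1225/34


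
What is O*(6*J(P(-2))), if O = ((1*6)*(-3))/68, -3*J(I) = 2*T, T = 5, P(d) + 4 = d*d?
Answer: 90/17 ≈ 5.2941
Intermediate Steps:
P(d) = -4 + d² (P(d) = -4 + d*d = -4 + d²)
J(I) = -10/3 (J(I) = -2*5/3 = -⅓*10 = -10/3)
O = -9/34 (O = (6*(-3))*(1/68) = -18*1/68 = -9/34 ≈ -0.26471)
O*(6*J(P(-2))) = -27*(-10)/(17*3) = -9/34*(-20) = 90/17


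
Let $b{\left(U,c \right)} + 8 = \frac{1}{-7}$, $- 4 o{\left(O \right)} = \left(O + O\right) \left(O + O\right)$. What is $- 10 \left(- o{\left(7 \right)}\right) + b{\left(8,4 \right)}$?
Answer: $- \frac{3487}{7} \approx -498.14$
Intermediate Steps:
$o{\left(O \right)} = - O^{2}$ ($o{\left(O \right)} = - \frac{\left(O + O\right) \left(O + O\right)}{4} = - \frac{2 O 2 O}{4} = - \frac{4 O^{2}}{4} = - O^{2}$)
$b{\left(U,c \right)} = - \frac{57}{7}$ ($b{\left(U,c \right)} = -8 + \frac{1}{-7} = -8 - \frac{1}{7} = - \frac{57}{7}$)
$- 10 \left(- o{\left(7 \right)}\right) + b{\left(8,4 \right)} = - 10 \left(- \left(-1\right) 7^{2}\right) - \frac{57}{7} = - 10 \left(- \left(-1\right) 49\right) - \frac{57}{7} = - 10 \left(\left(-1\right) \left(-49\right)\right) - \frac{57}{7} = \left(-10\right) 49 - \frac{57}{7} = -490 - \frac{57}{7} = - \frac{3487}{7}$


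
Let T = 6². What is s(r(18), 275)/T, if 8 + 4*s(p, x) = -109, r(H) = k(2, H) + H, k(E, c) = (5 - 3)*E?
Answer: -13/16 ≈ -0.81250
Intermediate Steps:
k(E, c) = 2*E
r(H) = 4 + H (r(H) = 2*2 + H = 4 + H)
s(p, x) = -117/4 (s(p, x) = -2 + (¼)*(-109) = -2 - 109/4 = -117/4)
T = 36
s(r(18), 275)/T = -117/4/36 = -117/4*1/36 = -13/16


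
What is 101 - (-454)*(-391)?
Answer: -177413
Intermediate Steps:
101 - (-454)*(-391) = 101 - 454*391 = 101 - 177514 = -177413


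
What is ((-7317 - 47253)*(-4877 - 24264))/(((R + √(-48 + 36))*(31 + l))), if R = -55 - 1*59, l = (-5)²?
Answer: -2158161645/8672 - 37862485*I*√3/8672 ≈ -2.4887e+5 - 7562.2*I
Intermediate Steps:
l = 25
R = -114 (R = -55 - 59 = -114)
((-7317 - 47253)*(-4877 - 24264))/(((R + √(-48 + 36))*(31 + l))) = ((-7317 - 47253)*(-4877 - 24264))/(((-114 + √(-48 + 36))*(31 + 25))) = (-54570*(-29141))/(((-114 + √(-12))*56)) = 1590224370/(((-114 + 2*I*√3)*56)) = 1590224370/(-6384 + 112*I*√3)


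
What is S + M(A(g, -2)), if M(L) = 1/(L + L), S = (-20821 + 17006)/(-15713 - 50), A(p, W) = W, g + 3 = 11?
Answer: -503/63052 ≈ -0.0079775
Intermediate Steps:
g = 8 (g = -3 + 11 = 8)
S = 3815/15763 (S = -3815/(-15763) = -3815*(-1/15763) = 3815/15763 ≈ 0.24202)
M(L) = 1/(2*L)
S + M(A(g, -2)) = 3815/15763 + (1/2)/(-2) = 3815/15763 + (1/2)*(-1/2) = 3815/15763 - 1/4 = -503/63052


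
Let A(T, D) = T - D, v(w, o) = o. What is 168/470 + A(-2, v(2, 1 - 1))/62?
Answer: 2369/7285 ≈ 0.32519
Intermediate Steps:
168/470 + A(-2, v(2, 1 - 1))/62 = 168/470 + (-2 - (1 - 1))/62 = 168*(1/470) + (-2 - 1*0)*(1/62) = 84/235 + (-2 + 0)*(1/62) = 84/235 - 2*1/62 = 84/235 - 1/31 = 2369/7285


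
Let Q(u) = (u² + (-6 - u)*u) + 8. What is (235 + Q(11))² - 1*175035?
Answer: -143706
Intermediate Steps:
Q(u) = 8 + u² + u*(-6 - u) (Q(u) = (u² + u*(-6 - u)) + 8 = 8 + u² + u*(-6 - u))
(235 + Q(11))² - 1*175035 = (235 + (8 - 6*11))² - 1*175035 = (235 + (8 - 66))² - 175035 = (235 - 58)² - 175035 = 177² - 175035 = 31329 - 175035 = -143706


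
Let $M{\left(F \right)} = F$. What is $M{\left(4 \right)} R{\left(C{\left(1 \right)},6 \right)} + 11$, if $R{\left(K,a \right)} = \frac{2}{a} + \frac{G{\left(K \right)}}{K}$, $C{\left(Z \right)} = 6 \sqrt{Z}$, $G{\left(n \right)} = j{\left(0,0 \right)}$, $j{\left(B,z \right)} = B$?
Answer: $\frac{37}{3} \approx 12.333$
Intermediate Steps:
$G{\left(n \right)} = 0$
$R{\left(K,a \right)} = \frac{2}{a}$ ($R{\left(K,a \right)} = \frac{2}{a} + \frac{0}{K} = \frac{2}{a} + 0 = \frac{2}{a}$)
$M{\left(4 \right)} R{\left(C{\left(1 \right)},6 \right)} + 11 = 4 \cdot \frac{2}{6} + 11 = 4 \cdot 2 \cdot \frac{1}{6} + 11 = 4 \cdot \frac{1}{3} + 11 = \frac{4}{3} + 11 = \frac{37}{3}$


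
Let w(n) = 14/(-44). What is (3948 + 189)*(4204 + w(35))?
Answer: 382593897/22 ≈ 1.7391e+7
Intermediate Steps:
w(n) = -7/22 (w(n) = 14*(-1/44) = -7/22)
(3948 + 189)*(4204 + w(35)) = (3948 + 189)*(4204 - 7/22) = 4137*(92481/22) = 382593897/22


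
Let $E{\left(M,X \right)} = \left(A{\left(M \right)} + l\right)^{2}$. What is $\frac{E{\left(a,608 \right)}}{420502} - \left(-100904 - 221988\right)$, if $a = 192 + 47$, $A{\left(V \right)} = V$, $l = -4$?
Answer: $\frac{135776787009}{420502} \approx 3.2289 \cdot 10^{5}$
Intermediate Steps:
$a = 239$
$E{\left(M,X \right)} = \left(-4 + M\right)^{2}$ ($E{\left(M,X \right)} = \left(M - 4\right)^{2} = \left(-4 + M\right)^{2}$)
$\frac{E{\left(a,608 \right)}}{420502} - \left(-100904 - 221988\right) = \frac{\left(-4 + 239\right)^{2}}{420502} - \left(-100904 - 221988\right) = 235^{2} \cdot \frac{1}{420502} - -322892 = 55225 \cdot \frac{1}{420502} + 322892 = \frac{55225}{420502} + 322892 = \frac{135776787009}{420502}$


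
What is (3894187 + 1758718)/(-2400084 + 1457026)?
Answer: -5652905/943058 ≈ -5.9942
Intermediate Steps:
(3894187 + 1758718)/(-2400084 + 1457026) = 5652905/(-943058) = 5652905*(-1/943058) = -5652905/943058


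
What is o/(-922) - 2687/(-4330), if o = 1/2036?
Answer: 2522005287/4064120680 ≈ 0.62055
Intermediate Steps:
o = 1/2036 ≈ 0.00049116
o/(-922) - 2687/(-4330) = (1/2036)/(-922) - 2687/(-4330) = (1/2036)*(-1/922) - 2687*(-1/4330) = -1/1877192 + 2687/4330 = 2522005287/4064120680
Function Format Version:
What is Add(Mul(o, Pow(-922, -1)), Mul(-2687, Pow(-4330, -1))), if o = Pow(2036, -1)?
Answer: Rational(2522005287, 4064120680) ≈ 0.62055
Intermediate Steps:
o = Rational(1, 2036) ≈ 0.00049116
Add(Mul(o, Pow(-922, -1)), Mul(-2687, Pow(-4330, -1))) = Add(Mul(Rational(1, 2036), Pow(-922, -1)), Mul(-2687, Pow(-4330, -1))) = Add(Mul(Rational(1, 2036), Rational(-1, 922)), Mul(-2687, Rational(-1, 4330))) = Add(Rational(-1, 1877192), Rational(2687, 4330)) = Rational(2522005287, 4064120680)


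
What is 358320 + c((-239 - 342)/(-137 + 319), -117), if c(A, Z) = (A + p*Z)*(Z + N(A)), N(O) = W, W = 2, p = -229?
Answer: -70785205/26 ≈ -2.7225e+6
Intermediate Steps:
N(O) = 2
c(A, Z) = (2 + Z)*(A - 229*Z) (c(A, Z) = (A - 229*Z)*(Z + 2) = (A - 229*Z)*(2 + Z) = (2 + Z)*(A - 229*Z))
358320 + c((-239 - 342)/(-137 + 319), -117) = 358320 + (-458*(-117) - 229*(-117)**2 + 2*((-239 - 342)/(-137 + 319)) + ((-239 - 342)/(-137 + 319))*(-117)) = 358320 + (53586 - 229*13689 + 2*(-581/182) - 581/182*(-117)) = 358320 + (53586 - 3134781 + 2*(-581*1/182) - 581*1/182*(-117)) = 358320 + (53586 - 3134781 + 2*(-83/26) - 83/26*(-117)) = 358320 + (53586 - 3134781 - 83/13 + 747/2) = 358320 - 80101525/26 = -70785205/26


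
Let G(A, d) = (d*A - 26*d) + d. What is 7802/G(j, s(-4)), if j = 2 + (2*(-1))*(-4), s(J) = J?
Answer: 3901/30 ≈ 130.03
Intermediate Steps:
j = 10 (j = 2 - 2*(-4) = 2 + 8 = 10)
G(A, d) = -25*d + A*d (G(A, d) = (A*d - 26*d) + d = (-26*d + A*d) + d = -25*d + A*d)
7802/G(j, s(-4)) = 7802/((-4*(-25 + 10))) = 7802/((-4*(-15))) = 7802/60 = 7802*(1/60) = 3901/30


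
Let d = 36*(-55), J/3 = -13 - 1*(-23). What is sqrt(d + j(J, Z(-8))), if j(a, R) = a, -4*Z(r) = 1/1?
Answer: 5*I*sqrt(78) ≈ 44.159*I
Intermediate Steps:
Z(r) = -1/4 (Z(r) = -1/4/1 = -1/4*1 = -1/4)
J = 30 (J = 3*(-13 - 1*(-23)) = 3*(-13 + 23) = 3*10 = 30)
d = -1980
sqrt(d + j(J, Z(-8))) = sqrt(-1980 + 30) = sqrt(-1950) = 5*I*sqrt(78)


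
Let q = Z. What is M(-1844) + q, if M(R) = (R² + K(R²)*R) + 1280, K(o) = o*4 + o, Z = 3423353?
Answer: -31344272951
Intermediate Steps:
q = 3423353
K(o) = 5*o (K(o) = 4*o + o = 5*o)
M(R) = 1280 + R² + 5*R³ (M(R) = (R² + (5*R²)*R) + 1280 = (R² + 5*R³) + 1280 = 1280 + R² + 5*R³)
M(-1844) + q = (1280 + (-1844)² + 5*(-1844)³) + 3423353 = (1280 + 3400336 + 5*(-6270219584)) + 3423353 = (1280 + 3400336 - 31351097920) + 3423353 = -31347696304 + 3423353 = -31344272951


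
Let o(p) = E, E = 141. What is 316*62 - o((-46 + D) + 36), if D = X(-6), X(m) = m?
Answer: 19451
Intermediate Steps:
D = -6
o(p) = 141
316*62 - o((-46 + D) + 36) = 316*62 - 1*141 = 19592 - 141 = 19451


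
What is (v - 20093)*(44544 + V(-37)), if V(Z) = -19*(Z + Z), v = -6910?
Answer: -1240787850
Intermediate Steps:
V(Z) = -38*Z
(v - 20093)*(44544 + V(-37)) = (-6910 - 20093)*(44544 - 38*(-37)) = -27003*(44544 + 1406) = -27003*45950 = -1240787850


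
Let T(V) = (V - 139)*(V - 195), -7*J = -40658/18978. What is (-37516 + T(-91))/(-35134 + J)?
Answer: -1877379672/2333685353 ≈ -0.80447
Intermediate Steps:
J = 20329/66423 (J = -(-40658)/(7*18978) = -1/7*(-20329/9489) = 20329/66423 ≈ 0.30605)
T(V) = (-195 + V)*(-139 + V) (T(V) = (-139 + V)*(-195 + V) = (-195 + V)*(-139 + V))
(-37516 + T(-91))/(-35134 + J) = (-37516 + (27105 + (-91)**2 - 334*(-91)))/(-35134 + 20329/66423) = (-37516 + (27105 + 8281 + 30394))/(-2333685353/66423) = (-37516 + 65780)*(-66423/2333685353) = 28264*(-66423/2333685353) = -1877379672/2333685353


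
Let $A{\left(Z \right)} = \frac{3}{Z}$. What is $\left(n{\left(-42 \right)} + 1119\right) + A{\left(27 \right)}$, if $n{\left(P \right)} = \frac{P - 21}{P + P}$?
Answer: $\frac{40315}{36} \approx 1119.9$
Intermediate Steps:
$n{\left(P \right)} = \frac{-21 + P}{2 P}$
$\left(n{\left(-42 \right)} + 1119\right) + A{\left(27 \right)} = \left(\frac{-21 - 42}{2 \left(-42\right)} + 1119\right) + \frac{3}{27} = \left(\frac{1}{2} \left(- \frac{1}{42}\right) \left(-63\right) + 1119\right) + 3 \cdot \frac{1}{27} = \left(\frac{3}{4} + 1119\right) + \frac{1}{9} = \frac{4479}{4} + \frac{1}{9} = \frac{40315}{36}$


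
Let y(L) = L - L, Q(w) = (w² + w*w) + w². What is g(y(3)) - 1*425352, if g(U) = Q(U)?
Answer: -425352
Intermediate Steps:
Q(w) = 3*w² (Q(w) = (w² + w²) + w² = 2*w² + w² = 3*w²)
y(L) = 0
g(U) = 3*U²
g(y(3)) - 1*425352 = 3*0² - 1*425352 = 3*0 - 425352 = 0 - 425352 = -425352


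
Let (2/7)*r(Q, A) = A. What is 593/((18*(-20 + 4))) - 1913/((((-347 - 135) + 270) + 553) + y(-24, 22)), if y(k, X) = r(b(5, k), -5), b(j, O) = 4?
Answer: -1485559/186336 ≈ -7.9725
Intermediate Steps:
r(Q, A) = 7*A/2
y(k, X) = -35/2 (y(k, X) = (7/2)*(-5) = -35/2)
593/((18*(-20 + 4))) - 1913/((((-347 - 135) + 270) + 553) + y(-24, 22)) = 593/((18*(-20 + 4))) - 1913/((((-347 - 135) + 270) + 553) - 35/2) = 593/((18*(-16))) - 1913/(((-482 + 270) + 553) - 35/2) = 593/(-288) - 1913/((-212 + 553) - 35/2) = 593*(-1/288) - 1913/(341 - 35/2) = -593/288 - 1913/647/2 = -593/288 - 1913*2/647 = -593/288 - 3826/647 = -1485559/186336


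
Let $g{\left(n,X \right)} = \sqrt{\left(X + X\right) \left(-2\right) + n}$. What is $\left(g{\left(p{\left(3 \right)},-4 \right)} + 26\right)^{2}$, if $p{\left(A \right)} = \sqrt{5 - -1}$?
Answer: $\left(26 + \sqrt{16 + \sqrt{6}}\right)^{2} \approx 917.8$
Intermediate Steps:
$p{\left(A \right)} = \sqrt{6}$ ($p{\left(A \right)} = \sqrt{5 + 1} = \sqrt{6}$)
$g{\left(n,X \right)} = \sqrt{n - 4 X}$ ($g{\left(n,X \right)} = \sqrt{2 X \left(-2\right) + n} = \sqrt{- 4 X + n} = \sqrt{n - 4 X}$)
$\left(g{\left(p{\left(3 \right)},-4 \right)} + 26\right)^{2} = \left(\sqrt{\sqrt{6} - -16} + 26\right)^{2} = \left(\sqrt{\sqrt{6} + 16} + 26\right)^{2} = \left(\sqrt{16 + \sqrt{6}} + 26\right)^{2} = \left(26 + \sqrt{16 + \sqrt{6}}\right)^{2}$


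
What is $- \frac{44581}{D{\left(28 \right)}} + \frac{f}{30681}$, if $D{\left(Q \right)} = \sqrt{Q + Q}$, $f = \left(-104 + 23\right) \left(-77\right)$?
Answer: $\frac{99}{487} - \frac{44581 \sqrt{14}}{28} \approx -5957.2$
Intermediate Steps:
$f = 6237$ ($f = \left(-81\right) \left(-77\right) = 6237$)
$D{\left(Q \right)} = \sqrt{2} \sqrt{Q}$ ($D{\left(Q \right)} = \sqrt{2 Q} = \sqrt{2} \sqrt{Q}$)
$- \frac{44581}{D{\left(28 \right)}} + \frac{f}{30681} = - \frac{44581}{\sqrt{2} \sqrt{28}} + \frac{6237}{30681} = - \frac{44581}{\sqrt{2} \cdot 2 \sqrt{7}} + 6237 \cdot \frac{1}{30681} = - \frac{44581}{2 \sqrt{14}} + \frac{99}{487} = - 44581 \frac{\sqrt{14}}{28} + \frac{99}{487} = - \frac{44581 \sqrt{14}}{28} + \frac{99}{487} = \frac{99}{487} - \frac{44581 \sqrt{14}}{28}$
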